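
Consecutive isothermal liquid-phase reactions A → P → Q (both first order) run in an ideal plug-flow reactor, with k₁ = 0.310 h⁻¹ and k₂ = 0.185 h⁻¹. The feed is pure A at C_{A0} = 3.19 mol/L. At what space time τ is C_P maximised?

4.13 h

For first-order series the maximum of C_P occurs at τ_opt = ln(k₂/k₁)/(k₂−k₁).
= ln(0.185/0.310)/(0.185−0.310) = ln(0.5968)/-0.1250 = -0.5162/-0.1250 = 4.13 h.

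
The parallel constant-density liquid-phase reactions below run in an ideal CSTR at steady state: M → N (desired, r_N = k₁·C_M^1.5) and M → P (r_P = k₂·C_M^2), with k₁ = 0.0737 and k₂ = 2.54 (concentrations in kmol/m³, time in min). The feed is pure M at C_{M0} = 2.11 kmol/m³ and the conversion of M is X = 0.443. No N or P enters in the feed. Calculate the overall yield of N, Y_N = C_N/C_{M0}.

Exit C_M = C_{M0}(1−X) = 2.11×0.557 = 1.175 kmol/m³.
In a CSTR the entire volume is at exit conditions, so r_N = 0.0737×1.175^1.5 = 0.09390 and r_P = 2.54×1.175^2 = 3.508.
Fraction of consumed M going to N: r_N/(r_N+r_P) = 0.02607.
C_N = 0.02607·C_{M0}·X = 0.02607×2.11×0.443 = 0.0244 kmol/m³; Y_N = C_N/C_{M0} = 0.0115.

0.0115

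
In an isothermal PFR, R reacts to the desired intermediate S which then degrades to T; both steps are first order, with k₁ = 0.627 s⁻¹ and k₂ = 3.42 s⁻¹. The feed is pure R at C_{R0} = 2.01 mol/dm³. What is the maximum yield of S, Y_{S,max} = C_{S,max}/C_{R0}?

0.125

For a first-order series the maximum intermediate yield is C_{S,max}/C_{R0} = (k₁/k₂)^[k₂/(k₂−k₁)].
= (0.627/3.42)^(3.42/(3.42−0.627)) = (0.1833)^(1.224) = 0.1253.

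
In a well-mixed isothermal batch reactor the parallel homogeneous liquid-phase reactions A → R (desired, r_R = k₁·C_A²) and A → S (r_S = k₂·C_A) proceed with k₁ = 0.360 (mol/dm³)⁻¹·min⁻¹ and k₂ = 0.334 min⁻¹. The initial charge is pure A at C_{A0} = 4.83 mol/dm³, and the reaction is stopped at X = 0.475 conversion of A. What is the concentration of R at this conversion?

1.82 mol/dm³

C_A = C_{A0}(1−X) = 2.536 mol/dm³.
Along a PFR/batch, dC_S/dC_A = −r_S/(r_R+r_S) = −k₂/(k₂+k₁·C_A).
Integrating from C_{A0} to C_A: C_S = (0.334/0.360)·ln[(0.334+0.360·4.83)/(0.334+0.360·2.54)] = 0.9278·ln(2.073/1.247) = 0.4716 mol/dm³.
Then C_R = (C_{A0}−C_A) − C_S = 2.294 − 0.4716 = 1.823 mol/dm³.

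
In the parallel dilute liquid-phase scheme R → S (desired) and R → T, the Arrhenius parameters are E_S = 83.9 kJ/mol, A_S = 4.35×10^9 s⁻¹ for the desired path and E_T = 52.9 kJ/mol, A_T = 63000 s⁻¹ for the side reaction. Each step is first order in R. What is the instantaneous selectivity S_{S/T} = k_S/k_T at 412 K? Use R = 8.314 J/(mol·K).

8.10

k_S/k_T = (A_S/A_T)·exp[−(E_S−E_T)/(RT)] = (A_S/A_T)·exp[(E_T−E_S)/(RT)].
(E_T−E_S)/(RT) = (52.9−83.9)×10³/(8.314×412) = -31000/3425 = -9.050.
k_S/k_T = (4.35×10^9/63000)·exp(-9.050) = 69048 × 1.174×10^-4 = 8.10.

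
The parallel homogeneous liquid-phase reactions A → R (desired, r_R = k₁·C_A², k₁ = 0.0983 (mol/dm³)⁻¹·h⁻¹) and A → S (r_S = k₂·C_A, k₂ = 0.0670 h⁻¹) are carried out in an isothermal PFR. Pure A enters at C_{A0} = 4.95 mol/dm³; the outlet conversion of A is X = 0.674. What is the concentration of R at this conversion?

2.72 mol/dm³

C_A = C_{A0}(1−X) = 1.614 mol/dm³.
Along a PFR/batch, dC_S/dC_A = −r_S/(r_R+r_S) = −k₂/(k₂+k₁·C_A).
Integrating from C_{A0} to C_A: C_S = (0.0670/0.0983)·ln[(0.0670+0.0983·4.95)/(0.0670+0.0983·1.61)] = 0.6816·ln(0.5536/0.2256) = 0.6117 mol/dm³.
Then C_R = (C_{A0}−C_A) − C_S = 3.336 − 0.6117 = 2.725 mol/dm³.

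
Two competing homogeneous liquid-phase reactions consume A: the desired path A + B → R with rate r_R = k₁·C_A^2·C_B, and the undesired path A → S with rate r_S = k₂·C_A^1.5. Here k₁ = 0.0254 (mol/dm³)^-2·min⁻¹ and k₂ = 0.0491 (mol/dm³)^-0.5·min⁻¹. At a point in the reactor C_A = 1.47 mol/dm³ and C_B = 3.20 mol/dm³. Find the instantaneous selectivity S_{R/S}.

S_{R/S} = r_R/r_S = (k₁·C_A^2·C_B)/(k₂·C_A^1.5) = (k₁/k₂)·C_A^0.5·C_B.
= (0.0254×1.470^2×3.200) / (0.0491×1.470^1.5) = 0.1756/0.08751 = 2.01.

2.01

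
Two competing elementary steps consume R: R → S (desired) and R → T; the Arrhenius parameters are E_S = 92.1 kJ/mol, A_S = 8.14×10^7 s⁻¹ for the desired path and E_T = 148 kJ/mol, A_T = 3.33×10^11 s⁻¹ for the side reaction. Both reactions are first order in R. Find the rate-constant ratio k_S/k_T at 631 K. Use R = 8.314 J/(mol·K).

With equal orders, S_{S/T} = k_S/k_T = (A_S/A_T)·exp[(E_T−E_S)/(RT)].
(E_T−E_S)/(RT) = (148−92.1)×10³/(8.314×631) = 55900/5246 = 10.66.
k_S/k_T = (8.14×10^7/3.33×10^11)·exp(10.66) = 2.444×10^-4 × 42424 = 10.4.
Since E_S < E_T, lowering the temperature improves selectivity toward S.

10.4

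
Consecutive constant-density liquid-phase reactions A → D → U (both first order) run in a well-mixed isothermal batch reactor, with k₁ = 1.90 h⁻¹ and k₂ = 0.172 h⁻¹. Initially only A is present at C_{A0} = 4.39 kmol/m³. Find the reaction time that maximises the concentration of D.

1.39 h

The intermediate peaks when r₁ = r₂, i.e. k₁e^(−k₁t) = k₂e^(−k₂t), giving t_opt = ln(k₂/k₁)/(k₂−k₁).
= ln(0.172/1.90)/(0.172−1.90) = ln(0.09053)/-1.728 = -2.402/-1.728 = 1.39 h.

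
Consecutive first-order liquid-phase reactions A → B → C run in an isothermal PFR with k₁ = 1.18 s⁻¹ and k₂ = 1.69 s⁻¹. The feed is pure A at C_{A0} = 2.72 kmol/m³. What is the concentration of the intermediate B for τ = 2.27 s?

The intermediate concentration in a first-order A→B→C sequence is C_B = k₁C_{A0}(e^(−k₁τ) − e^(−k₂τ))/(k₂−k₁).
e^(−k₁τ) = e^(−1.18×2.27) = e^(−2.679) = 0.06866; e^(−k₂τ) = e^(−3.836) = 0.02157.
C_B = 1.18×2.72/(1.69−1.18) × (0.06866−0.02157) = 6.293×0.04709 = 0.2963 kmol/m³.

0.296 kmol/m³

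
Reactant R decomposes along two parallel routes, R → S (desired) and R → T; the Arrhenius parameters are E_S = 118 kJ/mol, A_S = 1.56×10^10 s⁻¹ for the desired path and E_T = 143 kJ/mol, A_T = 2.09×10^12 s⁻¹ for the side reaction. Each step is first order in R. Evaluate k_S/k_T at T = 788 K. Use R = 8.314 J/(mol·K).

k_S/k_T = (A_S/A_T)·exp[−(E_S−E_T)/(RT)] = (A_S/A_T)·exp[(E_T−E_S)/(RT)].
(E_T−E_S)/(RT) = (143−118)×10³/(8.314×788) = 25000/6551 = 3.816.
k_S/k_T = (1.56×10^10/2.09×10^12)·exp(3.816) = 0.007464 × 45.42 = 0.339.
Since E_S < E_T, lowering the temperature improves selectivity toward S.

0.339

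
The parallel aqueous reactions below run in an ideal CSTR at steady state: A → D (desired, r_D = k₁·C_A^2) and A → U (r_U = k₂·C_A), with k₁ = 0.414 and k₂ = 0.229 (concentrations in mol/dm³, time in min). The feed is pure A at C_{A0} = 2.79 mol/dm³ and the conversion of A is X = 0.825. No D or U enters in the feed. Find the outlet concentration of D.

1.08 mol/dm³

Exit C_A = C_{A0}(1−X) = 2.79×0.175 = 0.4883 mol/dm³.
A CSTR operates uniformly at the exit composition, giving r_D = 0.09869 and r_U = 0.1118 (each k·C_A^n at C_A = 0.4883).
Fraction of consumed A going to D: r_D/(r_D+r_U) = 0.4688.
C_D = 0.4688·C_{A0}·X = 0.4688×2.79×0.825 = 1.08 mol/dm³.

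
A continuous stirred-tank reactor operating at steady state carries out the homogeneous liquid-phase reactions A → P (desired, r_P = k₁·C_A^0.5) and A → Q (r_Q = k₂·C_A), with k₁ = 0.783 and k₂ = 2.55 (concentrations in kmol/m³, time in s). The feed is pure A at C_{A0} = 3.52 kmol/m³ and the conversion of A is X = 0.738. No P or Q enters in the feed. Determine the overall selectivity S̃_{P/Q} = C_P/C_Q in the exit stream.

0.320

Exit C_A = C_{A0}(1−X) = 3.52×0.262 = 0.9222 kmol/m³.
In a CSTR the entire volume is at exit conditions, so r_P = 0.783×0.9222^0.5 = 0.7519 and r_Q = 2.55×0.9222 = 2.352.
Overall selectivity = C_P/C_Q = r_Pτ/(r_Qτ) = r_P/r_Q = 0.320.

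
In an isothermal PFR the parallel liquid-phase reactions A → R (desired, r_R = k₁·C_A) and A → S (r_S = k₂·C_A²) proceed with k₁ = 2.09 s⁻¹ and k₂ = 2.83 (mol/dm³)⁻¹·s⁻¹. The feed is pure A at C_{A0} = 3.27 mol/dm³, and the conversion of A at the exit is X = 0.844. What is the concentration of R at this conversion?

0.861 mol/dm³

C_A = C_{A0}(1−X) = 0.5101 mol/dm³.
Along a PFR/batch, dC_R/dC_A = −r_R/(r_R+r_S) = −k₁/(k₁+k₂·C_A).
Integrating from C_{A0} to C_A: C_R = (2.09/2.83)·ln[(2.09+2.83·3.27)/(2.09+2.83·0.510)] = 0.7385·ln(11.34/3.534) = 0.8614 mol/dm³.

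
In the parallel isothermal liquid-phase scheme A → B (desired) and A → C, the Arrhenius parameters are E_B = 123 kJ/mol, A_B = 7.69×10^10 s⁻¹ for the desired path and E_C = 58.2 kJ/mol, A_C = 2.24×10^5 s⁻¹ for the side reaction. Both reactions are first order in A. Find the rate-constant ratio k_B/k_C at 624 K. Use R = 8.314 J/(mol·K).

With equal orders, S_{B/C} = k_B/k_C = (A_B/A_C)·exp[(E_C−E_B)/(RT)].
(E_C−E_B)/(RT) = (58.2−123)×10³/(8.314×624) = -64800/5188 = -12.49.
k_B/k_C = (7.69×10^10/2.24×10^5)·exp(-12.49) = 3.433×10^5 × 3.762×10^-6 = 1.29.

1.29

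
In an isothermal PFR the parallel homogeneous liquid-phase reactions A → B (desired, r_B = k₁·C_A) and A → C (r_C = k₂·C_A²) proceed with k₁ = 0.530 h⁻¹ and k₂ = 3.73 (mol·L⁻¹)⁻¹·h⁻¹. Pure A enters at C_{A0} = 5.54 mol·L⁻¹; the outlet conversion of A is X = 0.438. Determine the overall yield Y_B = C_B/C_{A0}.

0.0143

C_A = C_{A0}(1−X) = 3.113 mol·L⁻¹.
Along a PFR/batch, dC_B/dC_A = −r_B/(r_B+r_C) = −k₁/(k₁+k₂·C_A).
Integrating from C_{A0} to C_A: C_B = (0.530/3.73)·ln[(0.530+3.73·5.54)/(0.530+3.73·3.11)] = 0.1421·ln(21.19/12.14) = 0.07914 mol·L⁻¹.
Y_B = C_B/C_{A0} = 0.07914/5.54 = 0.0143.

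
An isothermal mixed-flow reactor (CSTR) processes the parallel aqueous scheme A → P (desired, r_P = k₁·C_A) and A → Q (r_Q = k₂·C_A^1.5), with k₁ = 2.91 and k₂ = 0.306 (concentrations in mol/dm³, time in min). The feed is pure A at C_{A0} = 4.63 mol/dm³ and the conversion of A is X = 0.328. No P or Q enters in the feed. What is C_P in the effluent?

Exit C_A = C_{A0}(1−X) = 4.63×0.672 = 3.111 mol/dm³.
Rates in a CSTR are evaluated at the outlet concentration: r_P = 2.91×3.111 = 9.054, r_Q = 0.306×3.111^1.5 = 1.679.
Fraction of consumed A going to P: r_P/(r_P+r_Q) = 0.8435.
C_P = 0.8435·C_{A0}·X = 0.8435×4.63×0.328 = 1.28 mol/dm³.

1.28 mol/dm³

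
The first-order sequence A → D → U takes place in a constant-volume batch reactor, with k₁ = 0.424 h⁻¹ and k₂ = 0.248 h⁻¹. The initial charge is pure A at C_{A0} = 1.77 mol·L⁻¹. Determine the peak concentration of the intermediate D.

At the optimum, C_{D,max}/C_{A0} = (k₁/k₂)^[k₂/(k₂−k₁)].
= (0.424/0.248)^(0.248/(0.248−0.424)) = (1.710)^(-1.409) = 0.4697.
C_{D,max} = 0.4697×1.77 = 0.831 mol·L⁻¹.

0.831 mol·L⁻¹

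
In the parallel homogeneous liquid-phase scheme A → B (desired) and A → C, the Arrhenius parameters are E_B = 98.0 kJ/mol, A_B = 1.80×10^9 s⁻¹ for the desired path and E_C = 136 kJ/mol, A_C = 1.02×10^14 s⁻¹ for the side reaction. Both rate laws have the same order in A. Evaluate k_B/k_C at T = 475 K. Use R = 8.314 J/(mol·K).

0.266

With equal orders, S_{B/C} = k_B/k_C = (A_B/A_C)·exp[(E_C−E_B)/(RT)].
(E_C−E_B)/(RT) = (136−98.0)×10³/(8.314×475) = 38000/3949 = 9.622.
k_B/k_C = (1.80×10^9/1.02×10^14)·exp(9.622) = 1.765×10^-5 × 15098 = 0.266.
Since E_B < E_C, lowering the temperature improves selectivity toward B.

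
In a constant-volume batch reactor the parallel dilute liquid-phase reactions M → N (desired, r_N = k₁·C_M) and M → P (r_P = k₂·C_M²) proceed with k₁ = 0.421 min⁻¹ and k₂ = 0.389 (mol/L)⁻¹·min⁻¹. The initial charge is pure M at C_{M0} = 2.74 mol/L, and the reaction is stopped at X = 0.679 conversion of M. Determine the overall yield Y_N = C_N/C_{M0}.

0.263

C_M = C_{M0}(1−X) = 0.8795 mol/L.
Along a PFR/batch, dC_N/dC_M = −r_N/(r_N+r_P) = −k₁/(k₁+k₂·C_M).
Integrating from C_{M0} to C_M: C_N = (0.421/0.389)·ln[(0.421+0.389·2.74)/(0.421+0.389·0.880)] = 1.082·ln(1.487/0.7631) = 0.7218 mol/L.
Y_N = C_N/C_{M0} = 0.7218/2.74 = 0.263.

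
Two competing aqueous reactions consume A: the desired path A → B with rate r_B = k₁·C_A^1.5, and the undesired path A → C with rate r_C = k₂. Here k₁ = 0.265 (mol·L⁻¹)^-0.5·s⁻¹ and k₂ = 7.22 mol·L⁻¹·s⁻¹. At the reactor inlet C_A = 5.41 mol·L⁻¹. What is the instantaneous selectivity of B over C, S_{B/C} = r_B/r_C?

0.462

S_{B/C} = r_B/r_C = (k₁·C_A^1.5)/(k₂) = (k₁/k₂)·C_A^1.5.
= (0.265×5.410^1.5) / (7.22) = 3.335/7.220 = 0.462.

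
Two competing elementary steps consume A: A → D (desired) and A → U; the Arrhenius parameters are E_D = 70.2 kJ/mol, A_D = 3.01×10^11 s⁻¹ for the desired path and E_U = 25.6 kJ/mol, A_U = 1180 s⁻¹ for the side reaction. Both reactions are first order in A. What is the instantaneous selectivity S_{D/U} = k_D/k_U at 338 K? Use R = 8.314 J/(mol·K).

Since both paths have the same order in A, the concentration cancels and S_{D/U} = k_D/k_U = (A_D/A_U)·exp[(E_U−E_D)/(RT)].
(E_U−E_D)/(RT) = (25.6−70.2)×10³/(8.314×338) = -44600/2810 = -15.87.
k_D/k_U = (3.01×10^11/1180)·exp(-15.87) = 2.551×10^8 × 1.280×10^-7 = 32.7.

32.7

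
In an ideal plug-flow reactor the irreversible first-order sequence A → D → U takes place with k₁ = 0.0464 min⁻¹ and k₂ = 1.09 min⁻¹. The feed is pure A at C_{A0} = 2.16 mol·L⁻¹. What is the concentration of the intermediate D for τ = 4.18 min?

Solving the coupled first-order balances gives C_D(τ) = [k₁/(k₂−k₁)]·C_{A0}·(e^(−k₁τ) − e^(−k₂τ)).
e^(−k₁τ) = e^(−0.0464×4.18) = e^(−0.1940) = 0.8237; e^(−k₂τ) = e^(−4.556) = 0.01050.
C_D = 0.0464×2.16/(1.09−0.0464) × (0.8237−0.01050) = 0.09604×0.8132 = 0.07810 mol·L⁻¹.

0.0781 mol·L⁻¹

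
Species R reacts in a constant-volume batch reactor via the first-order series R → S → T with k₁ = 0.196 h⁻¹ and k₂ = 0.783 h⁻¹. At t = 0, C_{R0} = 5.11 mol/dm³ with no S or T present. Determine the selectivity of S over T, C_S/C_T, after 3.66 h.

Solving the coupled first-order balances gives C_S(t) = [k₁/(k₂−k₁)]·C_{R0}·(e^(−k₁t) − e^(−k₂t)).
e^(−k₁t) = e^(−0.196×3.66) = e^(−0.7174) = 0.4880; e^(−k₂t) = e^(−2.866) = 0.05694.
C_S = 0.196×5.11/(0.783−0.196) × (0.4880−0.05694) = 1.706×0.4311 = 0.7356 mol/dm³.
C_R = C_{R0}e^(−k₁t) = 2.494 mol/dm³, so C_T = C_{R0}−C_R−C_S = 1.881 mol/dm³; C_S/C_T = 0.391.

0.391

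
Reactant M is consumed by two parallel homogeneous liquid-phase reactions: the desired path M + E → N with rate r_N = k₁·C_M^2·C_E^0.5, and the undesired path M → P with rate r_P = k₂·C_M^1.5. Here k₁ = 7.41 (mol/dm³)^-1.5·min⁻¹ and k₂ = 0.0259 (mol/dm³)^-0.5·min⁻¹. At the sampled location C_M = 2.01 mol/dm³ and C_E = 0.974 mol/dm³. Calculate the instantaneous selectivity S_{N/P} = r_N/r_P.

400

S_{N/P} = r_N/r_P = (k₁·C_M^2·C_E^0.5)/(k₂·C_M^1.5) = (k₁/k₂)·C_M^0.5·C_E^0.5.
= (7.41×2.010^2×0.9740^0.5) / (0.0259×2.010^1.5) = 29.55/0.07381 = 400.
Since the desired path is higher order in M, keeping C_M high (PFR or concentrated feed) favours N.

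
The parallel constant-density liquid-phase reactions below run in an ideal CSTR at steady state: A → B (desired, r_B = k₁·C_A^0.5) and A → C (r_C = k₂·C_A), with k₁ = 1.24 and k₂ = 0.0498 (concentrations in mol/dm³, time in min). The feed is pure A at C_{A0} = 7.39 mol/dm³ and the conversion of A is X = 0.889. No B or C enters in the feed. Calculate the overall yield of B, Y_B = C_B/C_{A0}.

Exit C_A = C_{A0}(1−X) = 7.39×0.111 = 0.8203 mol/dm³.
In a CSTR the entire volume is at exit conditions, so r_B = 1.24×0.8203^0.5 = 1.123 and r_C = 0.0498×0.8203 = 0.04085.
Fraction of consumed A going to B: r_B/(r_B+r_C) = 0.9649.
C_B = 0.9649·C_{A0}·X = 0.9649×7.39×0.889 = 6.34 mol/dm³; Y_B = C_B/C_{A0} = 0.858.

0.858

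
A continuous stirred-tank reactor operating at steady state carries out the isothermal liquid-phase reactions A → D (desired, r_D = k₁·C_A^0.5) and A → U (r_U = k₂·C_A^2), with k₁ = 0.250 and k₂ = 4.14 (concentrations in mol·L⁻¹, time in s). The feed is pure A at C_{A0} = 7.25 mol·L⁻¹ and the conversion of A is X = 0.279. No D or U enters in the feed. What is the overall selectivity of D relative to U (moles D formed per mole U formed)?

0.00505

Exit C_A = C_{A0}(1−X) = 7.25×0.721 = 5.227 mol·L⁻¹.
A CSTR operates uniformly at the exit composition, giving r_D = 0.5716 and r_U = 113.1 (each k·C_A^n at C_A = 5.227).
Overall selectivity = C_D/C_U = r_Dτ/(r_Uτ) = r_D/r_U = 0.00505.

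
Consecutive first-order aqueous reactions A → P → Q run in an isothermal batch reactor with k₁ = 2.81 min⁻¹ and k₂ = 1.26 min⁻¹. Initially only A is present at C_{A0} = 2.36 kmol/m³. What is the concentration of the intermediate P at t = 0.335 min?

1.14 kmol/m³

For first-order series with pure A initially, C_P(t) = k₁C_{A0}/(k₂−k₁)·(e^(−k₁t) − e^(−k₂t)).
e^(−k₁t) = e^(−2.81×0.335) = e^(−0.9414) = 0.3901; e^(−k₂t) = e^(−0.4221) = 0.6557.
C_P = 2.81×2.36/(1.26−2.81) × (0.3901−0.6557) = (-4.278)×(-0.2656) = 1.136 kmol/m³.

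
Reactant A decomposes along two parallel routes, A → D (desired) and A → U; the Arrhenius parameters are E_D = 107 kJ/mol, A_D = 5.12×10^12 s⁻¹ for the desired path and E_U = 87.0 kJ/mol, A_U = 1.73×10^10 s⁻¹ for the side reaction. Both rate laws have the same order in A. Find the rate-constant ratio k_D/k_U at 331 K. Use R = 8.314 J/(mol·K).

k_D/k_U = (A_D/A_U)·exp[−(E_D−E_U)/(RT)] = (A_D/A_U)·exp[(E_U−E_D)/(RT)].
(E_U−E_D)/(RT) = (87.0−107)×10³/(8.314×331) = -20000/2752 = -7.268.
k_D/k_U = (5.12×10^12/1.73×10^10)·exp(-7.268) = 296.0 × 6.978×10^-4 = 0.207.
Since E_D > E_U, raising the temperature improves selectivity toward D.

0.207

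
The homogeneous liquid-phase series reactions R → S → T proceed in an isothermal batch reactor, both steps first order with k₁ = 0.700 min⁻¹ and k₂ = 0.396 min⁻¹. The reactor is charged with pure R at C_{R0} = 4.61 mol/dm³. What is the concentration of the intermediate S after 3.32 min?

1.81 mol/dm³

For first-order series with pure R initially, C_S(t) = k₁C_{R0}/(k₂−k₁)·(e^(−k₁t) − e^(−k₂t)).
e^(−k₁t) = e^(−0.700×3.32) = e^(−2.324) = 0.09788; e^(−k₂t) = e^(−1.315) = 0.2685.
C_S = 0.700×4.61/(0.396−0.700) × (0.09788−0.2685) = (-10.62)×(-0.1707) = 1.812 mol/dm³.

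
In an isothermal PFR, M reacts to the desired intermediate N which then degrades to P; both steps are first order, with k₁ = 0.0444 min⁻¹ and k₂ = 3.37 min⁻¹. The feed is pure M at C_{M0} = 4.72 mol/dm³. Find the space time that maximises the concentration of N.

The intermediate peaks when r₁ = r₂, i.e. k₁e^(−k₁τ) = k₂e^(−k₂τ), giving τ_opt = ln(k₂/k₁)/(k₂−k₁).
= ln(3.37/0.0444)/(3.37−0.0444) = ln(75.90)/3.326 = 4.329/3.326 = 1.30 min.

1.30 min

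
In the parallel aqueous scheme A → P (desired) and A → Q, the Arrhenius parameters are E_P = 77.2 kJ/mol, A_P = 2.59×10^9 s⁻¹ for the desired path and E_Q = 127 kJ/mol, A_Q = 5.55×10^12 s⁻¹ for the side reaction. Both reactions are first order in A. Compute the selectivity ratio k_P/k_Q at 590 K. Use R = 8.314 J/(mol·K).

With equal orders, S_{P/Q} = k_P/k_Q = (A_P/A_Q)·exp[(E_Q−E_P)/(RT)].
(E_Q−E_P)/(RT) = (127−77.2)×10³/(8.314×590) = 49800/4905 = 10.15.
k_P/k_Q = (2.59×10^9/5.55×10^12)·exp(10.15) = 4.667×10^-4 × 25652 = 12.0.

12.0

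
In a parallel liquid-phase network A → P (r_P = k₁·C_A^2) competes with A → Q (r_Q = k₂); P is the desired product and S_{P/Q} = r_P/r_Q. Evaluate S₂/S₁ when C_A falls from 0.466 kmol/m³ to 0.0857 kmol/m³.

0.0338

S_{P/Q} = (k₁/k₂)·C_A^2, so S₂/S₁ = (C_{A,2}/C_{A,1})^2.
= (0.0857/0.466)^2 = (0.1839)^2 = 0.0338.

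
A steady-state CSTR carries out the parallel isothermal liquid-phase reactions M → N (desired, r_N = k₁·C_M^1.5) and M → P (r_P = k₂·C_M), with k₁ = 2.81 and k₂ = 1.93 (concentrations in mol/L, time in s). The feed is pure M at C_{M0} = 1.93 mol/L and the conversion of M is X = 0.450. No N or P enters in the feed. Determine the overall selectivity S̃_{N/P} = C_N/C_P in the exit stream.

Exit C_M = C_{M0}(1−X) = 1.93×0.550 = 1.062 mol/L.
Rates in a CSTR are evaluated at the outlet concentration: r_N = 2.81×1.062^1.5 = 3.073, r_P = 1.93×1.062 = 2.049.
Overall selectivity = C_N/C_P = r_Nτ/(r_Pτ) = r_N/r_P = 1.50.

1.50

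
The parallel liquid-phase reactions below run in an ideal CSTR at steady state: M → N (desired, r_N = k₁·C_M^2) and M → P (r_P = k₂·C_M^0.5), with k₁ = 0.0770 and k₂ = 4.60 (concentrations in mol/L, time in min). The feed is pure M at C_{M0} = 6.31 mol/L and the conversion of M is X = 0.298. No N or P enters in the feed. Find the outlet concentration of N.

0.254 mol/L

Exit C_M = C_{M0}(1−X) = 6.31×0.702 = 4.430 mol/L.
In a CSTR the entire volume is at exit conditions, so r_N = 0.0770×4.430^2 = 1.511 and r_P = 4.60×4.430^0.5 = 9.681.
Fraction of consumed M going to N: r_N/(r_N+r_P) = 0.1350.
C_N = 0.1350·C_{M0}·X = 0.1350×6.31×0.298 = 0.254 mol/L.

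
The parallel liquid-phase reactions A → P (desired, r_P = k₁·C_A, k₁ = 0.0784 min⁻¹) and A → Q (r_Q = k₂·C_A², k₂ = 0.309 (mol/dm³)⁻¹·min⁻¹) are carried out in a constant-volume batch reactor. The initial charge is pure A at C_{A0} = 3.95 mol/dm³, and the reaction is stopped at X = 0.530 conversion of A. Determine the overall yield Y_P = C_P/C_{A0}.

C_A = C_{A0}(1−X) = 1.857 mol/dm³.
Along a PFR/batch, dC_P/dC_A = −r_P/(r_P+r_Q) = −k₁/(k₁+k₂·C_A).
Integrating from C_{A0} to C_A: C_P = (0.0784/0.309)·ln[(0.0784+0.309·3.95)/(0.0784+0.309·1.86)] = 0.2537·ln(1.299/0.6521) = 0.1749 mol/dm³.
Y_P = C_P/C_{A0} = 0.1749/3.95 = 0.0443.

0.0443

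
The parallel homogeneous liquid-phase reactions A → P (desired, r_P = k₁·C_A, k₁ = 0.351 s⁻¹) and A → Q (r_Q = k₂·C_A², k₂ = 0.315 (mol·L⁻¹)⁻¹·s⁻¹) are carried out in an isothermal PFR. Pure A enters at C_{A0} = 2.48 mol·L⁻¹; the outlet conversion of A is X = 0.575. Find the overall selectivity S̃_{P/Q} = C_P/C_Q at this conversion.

C_A = C_{A0}(1−X) = 1.054 mol·L⁻¹.
Along a PFR/batch, dC_P/dC_A = −r_P/(r_P+r_Q) = −k₁/(k₁+k₂·C_A).
Integrating from C_{A0} to C_A: C_P = (0.351/0.315)·ln[(0.351+0.315·2.48)/(0.351+0.315·1.05)] = 1.114·ln(1.132/0.6830) = 0.5632 mol·L⁻¹.
C_Q = (C_{A0}−C_A)−C_P = 0.8628 mol·L⁻¹; S̃_{P/Q} = 0.5632/0.8628 = 0.653.

0.653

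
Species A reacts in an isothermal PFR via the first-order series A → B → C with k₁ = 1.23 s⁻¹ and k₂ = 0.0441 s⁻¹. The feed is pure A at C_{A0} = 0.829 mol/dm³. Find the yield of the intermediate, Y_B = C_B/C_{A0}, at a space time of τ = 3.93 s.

For first-order series with pure A initially, C_B(τ) = k₁C_{A0}/(k₂−k₁)·(e^(−k₁τ) − e^(−k₂τ)).
e^(−k₁τ) = e^(−1.23×3.93) = e^(−4.834) = 0.007955; e^(−k₂τ) = e^(−0.1733) = 0.8409.
C_B = 1.23×0.829/(0.0441−1.23) × (0.007955−0.8409) = (-0.8598)×(-0.8329) = 0.7162 mol/dm³.
Y_B = C_B/C_{A0} = 0.7162/0.829 = 0.864.

0.864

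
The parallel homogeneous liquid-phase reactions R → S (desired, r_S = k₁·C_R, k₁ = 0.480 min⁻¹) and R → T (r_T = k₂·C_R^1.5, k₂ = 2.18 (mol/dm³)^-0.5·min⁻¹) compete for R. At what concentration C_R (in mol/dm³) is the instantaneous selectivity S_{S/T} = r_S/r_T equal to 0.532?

S_{S/T} = (k₁/k₂)·C_R^-0.5 ⇒ C_R = (S·k₂/k₁)^(-2).
= (0.532×2.18/0.480)^(-2) = (2.416)^(-2) = 0.171 mol/dm³.

0.171 mol/dm³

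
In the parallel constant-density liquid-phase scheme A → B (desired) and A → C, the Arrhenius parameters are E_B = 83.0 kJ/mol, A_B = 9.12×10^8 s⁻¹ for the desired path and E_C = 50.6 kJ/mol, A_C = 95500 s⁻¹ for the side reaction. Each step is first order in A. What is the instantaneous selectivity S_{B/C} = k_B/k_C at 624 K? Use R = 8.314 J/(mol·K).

18.5

With equal orders, S_{B/C} = k_B/k_C = (A_B/A_C)·exp[(E_C−E_B)/(RT)].
(E_C−E_B)/(RT) = (50.6−83.0)×10³/(8.314×624) = -32400/5188 = -6.245.
k_B/k_C = (9.12×10^8/95500)·exp(-6.245) = 9550 × 0.001940 = 18.5.
Since E_B > E_C, raising the temperature improves selectivity toward B.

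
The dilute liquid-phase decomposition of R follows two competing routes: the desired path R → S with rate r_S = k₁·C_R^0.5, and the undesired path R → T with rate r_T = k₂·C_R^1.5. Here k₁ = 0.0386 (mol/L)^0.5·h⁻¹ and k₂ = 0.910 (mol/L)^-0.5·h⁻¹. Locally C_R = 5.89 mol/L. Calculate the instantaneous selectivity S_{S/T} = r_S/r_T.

S_{S/T} = r_S/r_T = (k₁·C_R^0.5)/(k₂·C_R^1.5) = (k₁/k₂)·C_R⁻¹.
= (0.0386×5.890^0.5) / (0.910×5.890^1.5) = 0.09368/13.01 = 0.00720.
The undesired path is higher order in R, so low C_R (CSTR or dilute feed) favours S.

0.00720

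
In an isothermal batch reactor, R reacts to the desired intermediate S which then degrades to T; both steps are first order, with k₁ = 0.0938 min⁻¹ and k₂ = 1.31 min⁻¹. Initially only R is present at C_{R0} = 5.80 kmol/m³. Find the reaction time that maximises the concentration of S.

2.17 min

For first-order series the maximum of C_S occurs at t_opt = ln(k₂/k₁)/(k₂−k₁).
= ln(1.31/0.0938)/(1.31−0.0938) = ln(13.97)/1.216 = 2.637/1.216 = 2.17 min.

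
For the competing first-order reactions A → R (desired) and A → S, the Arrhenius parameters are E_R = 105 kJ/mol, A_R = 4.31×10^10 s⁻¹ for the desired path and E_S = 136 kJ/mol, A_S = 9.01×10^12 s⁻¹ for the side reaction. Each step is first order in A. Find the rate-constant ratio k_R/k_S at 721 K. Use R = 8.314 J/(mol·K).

k_R/k_S = (A_R/A_S)·exp[−(E_R−E_S)/(RT)] = (A_R/A_S)·exp[(E_S−E_R)/(RT)].
(E_S−E_R)/(RT) = (136−105)×10³/(8.314×721) = 31000/5994 = 5.171.
k_R/k_S = (4.31×10^10/9.01×10^12)·exp(5.171) = 0.004784 × 176.2 = 0.843.
Since E_R < E_S, lowering the temperature improves selectivity toward R.

0.843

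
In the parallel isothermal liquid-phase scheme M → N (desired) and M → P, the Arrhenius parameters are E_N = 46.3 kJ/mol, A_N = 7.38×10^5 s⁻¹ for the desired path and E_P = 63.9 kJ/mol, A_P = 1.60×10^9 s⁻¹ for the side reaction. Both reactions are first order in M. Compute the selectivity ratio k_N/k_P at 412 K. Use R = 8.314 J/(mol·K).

0.0786

With equal orders, S_{N/P} = k_N/k_P = (A_N/A_P)·exp[(E_P−E_N)/(RT)].
(E_P−E_N)/(RT) = (63.9−46.3)×10³/(8.314×412) = 17600/3425 = 5.138.
k_N/k_P = (7.38×10^5/1.60×10^9)·exp(5.138) = 4.613×10^-4 × 170.4 = 0.0786.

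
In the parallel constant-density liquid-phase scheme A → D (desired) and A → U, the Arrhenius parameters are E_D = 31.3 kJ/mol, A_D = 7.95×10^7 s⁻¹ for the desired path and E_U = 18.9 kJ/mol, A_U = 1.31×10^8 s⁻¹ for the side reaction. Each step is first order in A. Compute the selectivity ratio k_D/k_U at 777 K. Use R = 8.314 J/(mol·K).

0.0890

Since both paths have the same order in A, the concentration cancels and S_{D/U} = k_D/k_U = (A_D/A_U)·exp[(E_U−E_D)/(RT)].
(E_U−E_D)/(RT) = (18.9−31.3)×10³/(8.314×777) = -12400/6460 = -1.920.
k_D/k_U = (7.95×10^7/1.31×10^8)·exp(-1.920) = 0.6069 × 0.1467 = 0.0890.
Since E_D > E_U, raising the temperature improves selectivity toward D.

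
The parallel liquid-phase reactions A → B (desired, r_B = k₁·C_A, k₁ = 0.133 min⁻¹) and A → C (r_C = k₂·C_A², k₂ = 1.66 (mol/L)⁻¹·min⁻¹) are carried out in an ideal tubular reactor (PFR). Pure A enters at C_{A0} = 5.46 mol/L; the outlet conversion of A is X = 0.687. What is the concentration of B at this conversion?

C_A = C_{A0}(1−X) = 1.709 mol/L.
Along a PFR/batch, dC_B/dC_A = −r_B/(r_B+r_C) = −k₁/(k₁+k₂·C_A).
Integrating from C_{A0} to C_A: C_B = (0.133/1.66)·ln[(0.133+1.66·5.46)/(0.133+1.66·1.71)] = 0.08012·ln(9.197/2.970) = 0.09056 mol/L.

0.0906 mol/L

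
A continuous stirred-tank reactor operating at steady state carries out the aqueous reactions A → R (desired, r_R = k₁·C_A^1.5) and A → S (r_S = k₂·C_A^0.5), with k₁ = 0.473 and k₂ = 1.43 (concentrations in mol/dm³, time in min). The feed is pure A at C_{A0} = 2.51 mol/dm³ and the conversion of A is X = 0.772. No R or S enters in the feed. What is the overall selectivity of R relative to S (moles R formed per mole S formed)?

Exit C_A = C_{A0}(1−X) = 2.51×0.228 = 0.5723 mol/dm³.
In a CSTR the entire volume is at exit conditions, so r_R = 0.473×0.5723^1.5 = 0.2048 and r_S = 1.43×0.5723^0.5 = 1.082.
Overall selectivity = C_R/C_S = r_Rτ/(r_Sτ) = r_R/r_S = 0.189.

0.189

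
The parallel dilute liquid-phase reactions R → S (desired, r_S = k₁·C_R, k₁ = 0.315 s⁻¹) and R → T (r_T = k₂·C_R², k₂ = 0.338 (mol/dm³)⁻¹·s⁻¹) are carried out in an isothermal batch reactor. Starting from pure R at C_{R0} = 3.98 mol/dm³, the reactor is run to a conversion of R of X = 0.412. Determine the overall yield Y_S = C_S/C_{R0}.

0.0951

C_R = C_{R0}(1−X) = 2.340 mol/dm³.
Along a PFR/batch, dC_S/dC_R = −r_S/(r_S+r_T) = −k₁/(k₁+k₂·C_R).
Integrating from C_{R0} to C_R: C_S = (0.315/0.338)·ln[(0.315+0.338·3.98)/(0.315+0.338·2.34)] = 0.9320·ln(1.660/1.106) = 0.3786 mol/dm³.
Y_S = C_S/C_{R0} = 0.3786/3.98 = 0.0951.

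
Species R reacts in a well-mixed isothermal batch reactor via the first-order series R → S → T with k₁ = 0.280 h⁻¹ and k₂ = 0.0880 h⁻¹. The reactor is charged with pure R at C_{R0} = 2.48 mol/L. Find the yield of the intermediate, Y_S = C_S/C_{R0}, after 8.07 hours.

0.565

The intermediate concentration in a first-order A→B→C sequence is C_S = k₁C_{R0}(e^(−k₁t) − e^(−k₂t))/(k₂−k₁).
e^(−k₁t) = e^(−0.280×8.07) = e^(−2.260) = 0.1044; e^(−k₂t) = e^(−0.7102) = 0.4916.
C_S = 0.280×2.48/(0.0880−0.280) × (0.1044−0.4916) = (-3.617)×(-0.3872) = 1.400 mol/L.
Y_S = C_S/C_{R0} = 1.400/2.48 = 0.565.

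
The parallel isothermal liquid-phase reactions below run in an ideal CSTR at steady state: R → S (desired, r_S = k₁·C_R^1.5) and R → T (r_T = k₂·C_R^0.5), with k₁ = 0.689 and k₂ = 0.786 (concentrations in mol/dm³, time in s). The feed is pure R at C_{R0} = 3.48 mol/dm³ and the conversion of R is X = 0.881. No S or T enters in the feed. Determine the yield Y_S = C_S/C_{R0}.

0.235

Exit C_R = C_{R0}(1−X) = 3.48×0.119 = 0.4141 mol/dm³.
A CSTR operates uniformly at the exit composition, giving r_S = 0.1836 and r_T = 0.5058 (each k·C_R^n at C_R = 0.4141).
Fraction of consumed R going to S: r_S/(r_S+r_T) = 0.2663.
C_S = 0.2663·C_{R0}·X = 0.2663×3.48×0.881 = 0.817 mol/dm³; Y_S = C_S/C_{R0} = 0.235.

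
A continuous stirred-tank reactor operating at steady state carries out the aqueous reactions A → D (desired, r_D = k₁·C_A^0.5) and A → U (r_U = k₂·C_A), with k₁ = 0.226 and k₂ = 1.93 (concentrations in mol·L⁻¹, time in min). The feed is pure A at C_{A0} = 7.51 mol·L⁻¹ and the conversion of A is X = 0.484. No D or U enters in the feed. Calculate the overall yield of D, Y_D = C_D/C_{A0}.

0.0272

Exit C_A = C_{A0}(1−X) = 7.51×0.516 = 3.875 mol·L⁻¹.
Rates in a CSTR are evaluated at the outlet concentration: r_D = 0.226×3.875^0.5 = 0.4449, r_U = 1.93×3.875 = 7.479.
Fraction of consumed A going to D: r_D/(r_D+r_U) = 0.05615.
C_D = 0.05615·C_{A0}·X = 0.05615×7.51×0.484 = 0.204 mol·L⁻¹; Y_D = C_D/C_{A0} = 0.0272.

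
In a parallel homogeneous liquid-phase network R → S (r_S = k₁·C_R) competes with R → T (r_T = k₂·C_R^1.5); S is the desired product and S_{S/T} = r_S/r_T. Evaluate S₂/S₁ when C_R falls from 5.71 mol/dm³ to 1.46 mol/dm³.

1.98

S_{S/T} = (k₁/k₂)·C_R^-0.5, so S₂/S₁ = (C_{R,2}/C_{R,1})^-0.5.
= (1.46/5.71)^(-0.5) = (0.2557)^(-0.5) = 1.98.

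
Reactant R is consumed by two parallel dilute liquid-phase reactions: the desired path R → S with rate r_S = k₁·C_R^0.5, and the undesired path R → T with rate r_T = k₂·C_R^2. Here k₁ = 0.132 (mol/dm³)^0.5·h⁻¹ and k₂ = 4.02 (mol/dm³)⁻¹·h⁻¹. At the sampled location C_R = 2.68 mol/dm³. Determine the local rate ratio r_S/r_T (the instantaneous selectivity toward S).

0.00748

S_{S/T} = r_S/r_T = (k₁·C_R^0.5)/(k₂·C_R^2) = (k₁/k₂)·C_R^-1.5.
= (0.132×2.680^0.5) / (4.02×2.680^2) = 0.2161/28.87 = 0.00748.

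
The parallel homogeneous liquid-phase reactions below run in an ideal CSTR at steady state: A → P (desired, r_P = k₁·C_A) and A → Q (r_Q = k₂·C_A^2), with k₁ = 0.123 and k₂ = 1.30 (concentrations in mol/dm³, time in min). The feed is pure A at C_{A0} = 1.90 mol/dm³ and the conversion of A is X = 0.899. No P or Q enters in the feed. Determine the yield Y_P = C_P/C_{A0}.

0.297

Exit C_A = C_{A0}(1−X) = 1.90×0.101 = 0.1919 mol/dm³.
Rates in a CSTR are evaluated at the outlet concentration: r_P = 0.123×0.1919 = 0.02360, r_Q = 1.30×0.1919^2 = 0.04787.
Fraction of consumed A going to P: r_P/(r_P+r_Q) = 0.3302.
C_P = 0.3302·C_{A0}·X = 0.3302×1.90×0.899 = 0.564 mol/dm³; Y_P = C_P/C_{A0} = 0.297.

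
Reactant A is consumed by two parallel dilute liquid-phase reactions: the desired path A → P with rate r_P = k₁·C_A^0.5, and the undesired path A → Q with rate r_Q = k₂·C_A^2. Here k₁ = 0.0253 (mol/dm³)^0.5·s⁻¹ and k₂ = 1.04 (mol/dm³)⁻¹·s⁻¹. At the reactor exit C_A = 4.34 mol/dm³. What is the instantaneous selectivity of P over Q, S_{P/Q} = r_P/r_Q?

S_{P/Q} = r_P/r_Q = (k₁·C_A^0.5)/(k₂·C_A^2) = (k₁/k₂)·C_A^-1.5.
= (0.0253×4.340^0.5) / (1.04×4.340^2) = 0.05271/19.59 = 0.00269.
The undesired path is higher order in A, so low C_A (CSTR or dilute feed) favours P.

0.00269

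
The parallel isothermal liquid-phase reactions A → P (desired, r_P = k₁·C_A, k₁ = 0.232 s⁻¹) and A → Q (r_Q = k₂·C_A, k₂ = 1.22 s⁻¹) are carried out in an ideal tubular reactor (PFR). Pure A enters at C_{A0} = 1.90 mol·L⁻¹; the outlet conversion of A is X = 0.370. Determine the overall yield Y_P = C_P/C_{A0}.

0.0591

C_A = C_{A0}(1−X) = 1.197 mol·L⁻¹.
Both paths are first order in A, so the instantaneous fraction to P is constant: dC_P/d(−C_A) = k₁/(k₁+k₂) = 0.1598.
C_P = 0.1598·(C_{A0}−C_A) = 0.1598×0.7030 = 0.112 mol·L⁻¹.
Y_P = C_P/C_{A0} = 0.1123/1.90 = 0.0591.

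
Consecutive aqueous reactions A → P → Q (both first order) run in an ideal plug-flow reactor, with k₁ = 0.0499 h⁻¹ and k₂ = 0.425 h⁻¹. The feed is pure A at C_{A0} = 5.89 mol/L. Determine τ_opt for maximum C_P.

The intermediate peaks when r₁ = r₂, i.e. k₁e^(−k₁τ) = k₂e^(−k₂τ), giving τ_opt = ln(k₂/k₁)/(k₂−k₁).
= ln(0.425/0.0499)/(0.425−0.0499) = ln(8.517)/0.3751 = 2.142/0.3751 = 5.71 h.

5.71 h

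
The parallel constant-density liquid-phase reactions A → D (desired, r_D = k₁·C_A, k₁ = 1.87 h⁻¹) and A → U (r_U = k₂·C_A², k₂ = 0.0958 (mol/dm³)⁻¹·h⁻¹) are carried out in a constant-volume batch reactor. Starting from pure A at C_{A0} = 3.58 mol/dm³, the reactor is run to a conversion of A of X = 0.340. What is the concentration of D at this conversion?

C_A = C_{A0}(1−X) = 2.363 mol/dm³.
Along a PFR/batch, dC_D/dC_A = −r_D/(r_D+r_U) = −k₁/(k₁+k₂·C_A).
Integrating from C_{A0} to C_A: C_D = (1.87/0.0958)·ln[(1.87+0.0958·3.58)/(1.87+0.0958·2.36)] = 19.52·ln(2.213/2.096) = 1.057 mol/dm³.

1.06 mol/dm³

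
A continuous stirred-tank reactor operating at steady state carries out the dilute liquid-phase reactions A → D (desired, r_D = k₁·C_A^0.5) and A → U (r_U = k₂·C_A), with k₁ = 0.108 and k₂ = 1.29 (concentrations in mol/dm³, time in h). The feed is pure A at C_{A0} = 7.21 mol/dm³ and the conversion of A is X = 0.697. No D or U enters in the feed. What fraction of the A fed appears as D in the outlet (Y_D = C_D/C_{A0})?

Exit C_A = C_{A0}(1−X) = 7.21×0.303 = 2.185 mol/dm³.
A CSTR operates uniformly at the exit composition, giving r_D = 0.1596 and r_U = 2.818 (each k·C_A^n at C_A = 2.185).
Fraction of consumed A going to D: r_D/(r_D+r_U) = 0.05361.
C_D = 0.05361·C_{A0}·X = 0.05361×7.21×0.697 = 0.269 mol/dm³; Y_D = C_D/C_{A0} = 0.0374.

0.0374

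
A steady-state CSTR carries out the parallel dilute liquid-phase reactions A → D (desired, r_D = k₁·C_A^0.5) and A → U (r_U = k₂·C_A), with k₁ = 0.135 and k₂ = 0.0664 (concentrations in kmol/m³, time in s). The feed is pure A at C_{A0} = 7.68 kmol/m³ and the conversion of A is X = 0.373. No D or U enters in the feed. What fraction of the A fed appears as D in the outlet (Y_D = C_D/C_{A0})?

Exit C_A = C_{A0}(1−X) = 7.68×0.627 = 4.815 kmol/m³.
A CSTR operates uniformly at the exit composition, giving r_D = 0.2962 and r_U = 0.3197 (each k·C_A^n at C_A = 4.815).
Fraction of consumed A going to D: r_D/(r_D+r_U) = 0.4809.
C_D = 0.4809·C_{A0}·X = 0.4809×7.68×0.373 = 1.38 kmol/m³; Y_D = C_D/C_{A0} = 0.179.

0.179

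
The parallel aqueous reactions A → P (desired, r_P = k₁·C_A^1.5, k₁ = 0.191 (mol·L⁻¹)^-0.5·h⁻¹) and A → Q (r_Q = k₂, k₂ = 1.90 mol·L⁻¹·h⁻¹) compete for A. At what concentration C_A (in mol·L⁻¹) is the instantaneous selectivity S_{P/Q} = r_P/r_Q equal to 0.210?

1.63 mol·L⁻¹

S_{P/Q} = (k₁/k₂)·C_A^1.5 ⇒ C_A = (S·k₂/k₁)^(1/1.5).
= (0.210×1.90/0.191)^(0.6667) = (2.089)^(0.6667) = 1.63 mol·L⁻¹.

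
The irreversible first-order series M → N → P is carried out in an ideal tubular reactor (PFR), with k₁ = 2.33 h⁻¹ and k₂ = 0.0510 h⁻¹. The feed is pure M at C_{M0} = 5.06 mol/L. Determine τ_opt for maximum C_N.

1.68 h

For first-order series the maximum of C_N occurs at τ_opt = ln(k₂/k₁)/(k₂−k₁).
= ln(0.0510/2.33)/(0.0510−2.33) = ln(0.02189)/-2.279 = -3.822/-2.279 = 1.68 h.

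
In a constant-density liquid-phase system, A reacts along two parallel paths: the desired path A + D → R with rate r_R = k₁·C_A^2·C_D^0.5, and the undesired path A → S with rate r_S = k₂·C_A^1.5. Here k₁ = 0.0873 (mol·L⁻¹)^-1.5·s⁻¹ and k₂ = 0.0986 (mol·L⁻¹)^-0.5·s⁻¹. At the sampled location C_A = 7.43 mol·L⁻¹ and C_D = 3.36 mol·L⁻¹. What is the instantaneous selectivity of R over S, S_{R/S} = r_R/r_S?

S_{R/S} = r_R/r_S = (k₁·C_A^2·C_D^0.5)/(k₂·C_A^1.5) = (k₁/k₂)·C_A^0.5·C_D^0.5.
= (0.0873×7.430^2×3.360^0.5) / (0.0986×7.430^1.5) = 8.834/1.997 = 4.42.

4.42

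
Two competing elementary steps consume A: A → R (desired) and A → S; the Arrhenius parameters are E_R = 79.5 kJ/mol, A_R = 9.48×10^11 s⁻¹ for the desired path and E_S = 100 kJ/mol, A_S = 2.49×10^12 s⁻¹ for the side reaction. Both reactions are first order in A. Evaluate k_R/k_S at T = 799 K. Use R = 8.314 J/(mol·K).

8.33

With equal orders, S_{R/S} = k_R/k_S = (A_R/A_S)·exp[(E_S−E_R)/(RT)].
(E_S−E_R)/(RT) = (100−79.5)×10³/(8.314×799) = 20500/6643 = 3.086.
k_R/k_S = (9.48×10^11/2.49×10^12)·exp(3.086) = 0.3807 × 21.89 = 8.33.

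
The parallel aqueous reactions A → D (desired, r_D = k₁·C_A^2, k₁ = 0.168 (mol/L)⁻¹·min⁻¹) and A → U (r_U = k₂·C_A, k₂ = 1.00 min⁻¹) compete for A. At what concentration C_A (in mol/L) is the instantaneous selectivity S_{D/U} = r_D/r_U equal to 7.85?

S_{D/U} = (k₁/k₂)·C_A ⇒ C_A = S·k₂/k₁.
= 7.85×1.00/0.168 = 46.7 mol/L.

46.7 mol/L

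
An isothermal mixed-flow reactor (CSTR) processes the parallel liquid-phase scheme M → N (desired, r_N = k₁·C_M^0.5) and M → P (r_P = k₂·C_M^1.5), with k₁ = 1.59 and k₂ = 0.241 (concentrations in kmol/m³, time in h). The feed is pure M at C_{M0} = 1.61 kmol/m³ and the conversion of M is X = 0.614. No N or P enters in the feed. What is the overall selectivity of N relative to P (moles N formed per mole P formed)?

Exit C_M = C_{M0}(1−X) = 1.61×0.386 = 0.6215 kmol/m³.
A CSTR operates uniformly at the exit composition, giving r_N = 1.253 and r_P = 0.1181 (each k·C_M^n at C_M = 0.6215).
Overall selectivity = C_N/C_P = r_Nτ/(r_Pτ) = r_N/r_P = 10.6.

10.6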